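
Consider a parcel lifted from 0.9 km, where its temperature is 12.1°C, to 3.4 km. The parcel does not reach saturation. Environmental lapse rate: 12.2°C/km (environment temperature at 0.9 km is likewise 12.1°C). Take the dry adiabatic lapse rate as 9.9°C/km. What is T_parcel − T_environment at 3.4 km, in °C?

+5.75°C (parcel warmer than environment)

Parcel:
  900 → 3400 m (dry, 9.9°C/km): ΔT = -9.9 × 2.5 = -24.75°C → T = -12.65°C
Environment:
  900 → 3400 m (environment, 12.2°C/km): ΔT = -12.2 × 2.5 = -30.5°C → T = -18.4°C
T_parcel − T_env = -12.65 − (-18.4) = +5.75°C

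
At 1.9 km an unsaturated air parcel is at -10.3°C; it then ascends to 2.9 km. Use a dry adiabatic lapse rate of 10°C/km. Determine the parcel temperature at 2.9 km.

Dry adiabatic to 2900 m: -10 × 1 km = -10°C, so T = -20.3°C.

-20.3°C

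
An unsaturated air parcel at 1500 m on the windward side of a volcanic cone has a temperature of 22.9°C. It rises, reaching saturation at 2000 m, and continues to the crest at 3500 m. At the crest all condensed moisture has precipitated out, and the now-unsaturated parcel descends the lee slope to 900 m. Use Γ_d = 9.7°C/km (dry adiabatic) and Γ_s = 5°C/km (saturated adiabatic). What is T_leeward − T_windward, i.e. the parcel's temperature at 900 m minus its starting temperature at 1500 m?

+12.87°C

From 1500 m to 2000 m (dry): cools by 9.7 × 0.5 = 4.85°C, giving 18.05°C.
From 2000 m to 3500 m (saturated): cools by 5 × 1.5 = 7.5°C, giving 10.55°C.
From 3500 m to 900 m (dry descent): warms by 9.7 × 2.6 = 25.22°C, giving 35.77°C.
Net change vs windward start: 35.77 − 22.9 = +12.87°C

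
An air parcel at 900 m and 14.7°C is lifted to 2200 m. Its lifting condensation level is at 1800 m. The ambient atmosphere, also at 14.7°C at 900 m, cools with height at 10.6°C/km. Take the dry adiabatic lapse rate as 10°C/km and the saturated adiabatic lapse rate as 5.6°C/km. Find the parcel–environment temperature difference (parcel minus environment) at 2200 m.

+2.54°C (parcel warmer than environment)

Parcel:
  900–1800 m, dry: Δz = 0.9 km ⇒ ΔT = -9°C; T = 5.7°C
  1800–2200 m, saturated: Δz = 0.4 km ⇒ ΔT = -2.24°C; T = 3.46°C
Environment:
  900–2200 m, environment: Δz = 1.3 km ⇒ ΔT = -13.78°C; T = 0.92°C
T_parcel − T_env = 3.46 − 0.92 = +2.54°C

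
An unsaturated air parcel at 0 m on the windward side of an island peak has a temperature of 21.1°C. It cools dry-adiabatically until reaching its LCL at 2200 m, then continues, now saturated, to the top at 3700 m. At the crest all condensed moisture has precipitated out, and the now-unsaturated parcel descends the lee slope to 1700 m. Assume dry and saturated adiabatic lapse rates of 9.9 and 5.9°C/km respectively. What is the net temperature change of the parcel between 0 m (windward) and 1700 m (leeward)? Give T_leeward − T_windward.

0 → 2200 m (dry, 9.9°C/km): ΔT = -9.9 × 2.2 = -21.78°C → T = -0.68°C
2200 → 3700 m (saturated, 5.9°C/km): ΔT = -5.9 × 1.5 = -8.85°C → T = -9.53°C
3700 → 1700 m (dry descent, 9.9°C/km): ΔT = +9.9 × 2 = +19.8°C → T = 10.27°C
Net change vs windward start: 10.27 − 21.1 = -10.83°C

-10.83°C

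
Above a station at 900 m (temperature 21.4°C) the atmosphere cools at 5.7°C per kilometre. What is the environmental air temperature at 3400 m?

900 → 3400 m (environmental, 5.7°C/km): ΔT = -5.7 × 2.5 = -14.25°C → T = 7.15°C

7.15°C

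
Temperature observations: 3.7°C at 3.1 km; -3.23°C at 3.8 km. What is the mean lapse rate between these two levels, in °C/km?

9.9°C/km

Γ = −ΔT/Δz = (3.7 − (-3.23)) / (3800 − 3100) m
  = 6.93°C / 0.7 km = 9.9°C/km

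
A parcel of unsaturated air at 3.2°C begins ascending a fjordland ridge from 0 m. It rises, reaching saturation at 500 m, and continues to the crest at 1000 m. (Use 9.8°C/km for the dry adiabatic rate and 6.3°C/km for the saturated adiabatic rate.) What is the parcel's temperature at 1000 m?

From 0 m to 500 m (dry): cools by 9.8 × 0.5 = 4.9°C, giving -1.7°C.
From 500 m to 1000 m (saturated): cools by 6.3 × 0.5 = 3.15°C, giving -4.85°C.

-4.85°C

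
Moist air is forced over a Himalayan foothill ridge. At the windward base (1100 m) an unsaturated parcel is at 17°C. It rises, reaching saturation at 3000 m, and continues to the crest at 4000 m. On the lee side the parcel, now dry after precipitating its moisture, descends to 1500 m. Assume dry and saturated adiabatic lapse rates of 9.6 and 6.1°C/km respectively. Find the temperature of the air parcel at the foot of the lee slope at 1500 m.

1100 → 3000 m (dry, 9.6°C/km): ΔT = -9.6 × 1.9 = -18.24°C → T = -1.24°C
3000 → 4000 m (saturated, 6.1°C/km): ΔT = -6.1 × 1 = -6.1°C → T = -7.34°C
4000 → 1500 m (dry descent, 9.6°C/km): ΔT = +9.6 × 2.5 = +24°C → T = 16.66°C

16.66°C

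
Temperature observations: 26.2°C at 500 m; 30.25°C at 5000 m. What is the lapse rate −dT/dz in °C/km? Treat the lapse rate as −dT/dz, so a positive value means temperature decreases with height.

Γ = −ΔT/Δz = (26.2 − 30.25) / (5000 − 500) m
  = -4.05°C / 4.5 km = -0.9°C/km

-0.9°C/km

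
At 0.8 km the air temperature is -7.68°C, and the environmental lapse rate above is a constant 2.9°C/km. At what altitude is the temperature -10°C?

Height above start = (-7.68 − (-10)) / 2.9 = 0.8 km
Altitude = 800 m + 800 m = 1600 m

1.6 km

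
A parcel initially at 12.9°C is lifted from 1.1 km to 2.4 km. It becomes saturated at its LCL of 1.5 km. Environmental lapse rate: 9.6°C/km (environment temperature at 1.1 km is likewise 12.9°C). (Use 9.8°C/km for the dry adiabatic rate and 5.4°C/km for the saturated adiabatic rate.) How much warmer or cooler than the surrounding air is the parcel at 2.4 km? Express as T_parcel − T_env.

Parcel:
  From 1100 m to 1500 m (dry): cools by 9.8 × 0.4 = 3.92°C, giving 8.98°C.
  From 1500 m to 2400 m (saturated): cools by 5.4 × 0.9 = 4.86°C, giving 4.12°C.
Environment:
  From 1100 m to 2400 m (environment): cools by 9.6 × 1.3 = 12.48°C, giving 0.42°C.
T_parcel − T_env = 4.12 − 0.42 = +3.7°C

+3.7°C (parcel warmer than environment)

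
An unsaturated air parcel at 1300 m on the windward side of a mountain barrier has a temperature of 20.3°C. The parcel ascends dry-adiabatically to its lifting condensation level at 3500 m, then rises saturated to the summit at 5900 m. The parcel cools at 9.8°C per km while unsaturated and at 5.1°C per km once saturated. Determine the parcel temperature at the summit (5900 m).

-13.5°C

1300 → 3500 m (dry, 9.8°C/km): ΔT = -9.8 × 2.2 = -21.56°C → T = -1.26°C
3500 → 5900 m (saturated, 5.1°C/km): ΔT = -5.1 × 2.4 = -12.24°C → T = -13.5°C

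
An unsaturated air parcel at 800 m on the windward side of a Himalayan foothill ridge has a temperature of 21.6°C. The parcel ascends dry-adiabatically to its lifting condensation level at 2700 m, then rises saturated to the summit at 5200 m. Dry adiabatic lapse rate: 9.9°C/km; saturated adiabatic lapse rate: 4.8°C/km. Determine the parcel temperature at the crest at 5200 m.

800 → 2700 m (dry, 9.9°C/km): ΔT = -9.9 × 1.9 = -18.81°C → T = 2.79°C
2700 → 5200 m (saturated, 4.8°C/km): ΔT = -4.8 × 2.5 = -12°C → T = -9.21°C

-9.21°C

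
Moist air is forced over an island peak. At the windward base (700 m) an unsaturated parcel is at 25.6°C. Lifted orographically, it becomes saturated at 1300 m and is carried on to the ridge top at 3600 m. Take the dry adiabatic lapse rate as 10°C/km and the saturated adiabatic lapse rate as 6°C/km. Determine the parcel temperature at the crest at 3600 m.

5.8°C

Dry to 1300 m: -10 × 0.6 km = -6°C, so T = 19.6°C.
Saturated to 3600 m: -6 × 2.3 km = -13.8°C, so T = 5.8°C.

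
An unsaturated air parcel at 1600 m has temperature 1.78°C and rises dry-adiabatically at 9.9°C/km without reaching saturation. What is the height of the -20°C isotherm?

3800 m

Height above start = (1.78 − (-20)) / 9.9 = 2.2 km
Altitude = 1600 m + 2200 m = 3800 m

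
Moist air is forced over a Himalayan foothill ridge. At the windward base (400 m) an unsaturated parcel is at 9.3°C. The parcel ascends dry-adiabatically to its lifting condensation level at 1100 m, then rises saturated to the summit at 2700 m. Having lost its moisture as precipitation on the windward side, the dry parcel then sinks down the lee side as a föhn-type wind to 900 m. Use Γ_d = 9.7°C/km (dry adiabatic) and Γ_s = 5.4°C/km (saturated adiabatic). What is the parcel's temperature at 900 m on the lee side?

11.33°C

Dry to 1100 m: -9.7 × 0.7 km = -6.79°C, so T = 2.51°C.
Saturated to 2700 m: -5.4 × 1.6 km = -8.64°C, so T = -6.13°C.
Dry descent to 900 m: +9.7 × 1.8 km = +17.46°C, so T = 11.33°C.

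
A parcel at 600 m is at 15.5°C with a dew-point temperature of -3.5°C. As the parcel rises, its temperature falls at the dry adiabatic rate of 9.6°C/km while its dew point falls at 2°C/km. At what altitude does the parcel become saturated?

3100 m

T and T_d converge at 9.6 − 2 = 7.6°C per km
Height above start = (15.5 − (-3.5)) / 7.6 = 2.5 km
LCL altitude = 600 m + 2500 m = 3100 m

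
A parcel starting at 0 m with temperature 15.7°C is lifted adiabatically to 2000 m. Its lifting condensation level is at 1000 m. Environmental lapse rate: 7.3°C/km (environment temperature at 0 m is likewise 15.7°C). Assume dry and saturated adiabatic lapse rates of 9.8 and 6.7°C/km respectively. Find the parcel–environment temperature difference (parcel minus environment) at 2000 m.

-1.9°C (parcel cooler than environment)

Parcel:
  0 → 1000 m (dry, 9.8°C/km): ΔT = -9.8 × 1 = -9.8°C → T = 5.9°C
  1000 → 2000 m (saturated, 6.7°C/km): ΔT = -6.7 × 1 = -6.7°C → T = -0.8°C
Environment:
  0 → 2000 m (environment, 7.3°C/km): ΔT = -7.3 × 2 = -14.6°C → T = 1.1°C
T_parcel − T_env = -0.8 − 1.1 = -1.9°C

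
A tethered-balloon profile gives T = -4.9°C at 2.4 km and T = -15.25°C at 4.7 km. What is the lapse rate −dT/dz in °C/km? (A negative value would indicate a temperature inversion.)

Γ = −ΔT/Δz = (-4.9 − (-15.25)) / (4700 − 2400) m
  = 10.35°C / 2.3 km = 4.5°C/km

4.5°C/km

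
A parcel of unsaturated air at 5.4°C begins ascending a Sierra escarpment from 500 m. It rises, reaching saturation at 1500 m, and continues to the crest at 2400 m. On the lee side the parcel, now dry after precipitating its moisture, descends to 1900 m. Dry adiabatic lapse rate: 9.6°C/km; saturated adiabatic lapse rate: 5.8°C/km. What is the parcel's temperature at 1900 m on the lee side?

-4.62°C

500–1500 m, dry: Δz = 1 km ⇒ ΔT = -9.6°C; T = -4.2°C
1500–2400 m, saturated: Δz = 0.9 km ⇒ ΔT = -5.22°C; T = -9.42°C
2400–1900 m, dry descent: Δz = 0.5 km ⇒ ΔT = +4.8°C; T = -4.62°C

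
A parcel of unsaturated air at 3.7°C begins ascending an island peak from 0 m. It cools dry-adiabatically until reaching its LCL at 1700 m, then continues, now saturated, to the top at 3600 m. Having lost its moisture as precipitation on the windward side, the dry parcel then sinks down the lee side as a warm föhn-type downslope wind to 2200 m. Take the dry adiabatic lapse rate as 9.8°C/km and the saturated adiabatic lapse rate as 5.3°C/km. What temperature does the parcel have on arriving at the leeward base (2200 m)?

-9.31°C

0 → 1700 m (dry, 9.8°C/km): ΔT = -9.8 × 1.7 = -16.66°C → T = -12.96°C
1700 → 3600 m (saturated, 5.3°C/km): ΔT = -5.3 × 1.9 = -10.07°C → T = -23.03°C
3600 → 2200 m (dry descent, 9.8°C/km): ΔT = +9.8 × 1.4 = +13.72°C → T = -9.31°C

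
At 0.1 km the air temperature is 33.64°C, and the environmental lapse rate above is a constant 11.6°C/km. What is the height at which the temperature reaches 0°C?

3 km

Height above start = (33.64 − 0) / 11.6 = 2.9 km
Altitude = 100 m + 2900 m = 3000 m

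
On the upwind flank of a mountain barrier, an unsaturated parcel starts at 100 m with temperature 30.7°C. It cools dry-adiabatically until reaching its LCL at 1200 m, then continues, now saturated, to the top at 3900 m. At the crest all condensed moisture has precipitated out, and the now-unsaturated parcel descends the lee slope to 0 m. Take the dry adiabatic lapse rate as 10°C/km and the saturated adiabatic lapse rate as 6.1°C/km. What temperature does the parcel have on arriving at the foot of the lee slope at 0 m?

42.23°C

From 100 m to 1200 m (dry): cools by 10 × 1.1 = 11°C, giving 19.7°C.
From 1200 m to 3900 m (saturated): cools by 6.1 × 2.7 = 16.47°C, giving 3.23°C.
From 3900 m to 0 m (dry descent): warms by 10 × 3.9 = 39°C, giving 42.23°C.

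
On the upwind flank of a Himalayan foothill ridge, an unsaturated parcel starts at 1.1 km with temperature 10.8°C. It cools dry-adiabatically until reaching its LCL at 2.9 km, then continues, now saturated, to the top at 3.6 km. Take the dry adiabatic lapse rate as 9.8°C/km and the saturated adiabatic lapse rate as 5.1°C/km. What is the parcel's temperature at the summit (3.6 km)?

Dry to 2900 m: -9.8 × 1.8 km = -17.64°C, so T = -6.84°C.
Saturated to 3600 m: -5.1 × 0.7 km = -3.57°C, so T = -10.41°C.

-10.41°C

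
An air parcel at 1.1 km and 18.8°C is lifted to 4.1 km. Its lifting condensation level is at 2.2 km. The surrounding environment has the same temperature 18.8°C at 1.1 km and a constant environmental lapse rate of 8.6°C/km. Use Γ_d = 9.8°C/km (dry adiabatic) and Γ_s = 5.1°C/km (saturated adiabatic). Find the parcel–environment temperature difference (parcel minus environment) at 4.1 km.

+5.33°C (parcel warmer than environment)

Parcel:
  1100 → 2200 m (dry, 9.8°C/km): ΔT = -9.8 × 1.1 = -10.78°C → T = 8.02°C
  2200 → 4100 m (saturated, 5.1°C/km): ΔT = -5.1 × 1.9 = -9.69°C → T = -1.67°C
Environment:
  1100 → 4100 m (environment, 8.6°C/km): ΔT = -8.6 × 3 = -25.8°C → T = -7°C
T_parcel − T_env = -1.67 − (-7) = +5.33°C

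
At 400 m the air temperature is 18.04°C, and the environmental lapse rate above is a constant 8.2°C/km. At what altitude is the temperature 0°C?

2600 m

Height above start = (18.04 − 0) / 8.2 = 2.2 km
Altitude = 400 m + 2200 m = 2600 m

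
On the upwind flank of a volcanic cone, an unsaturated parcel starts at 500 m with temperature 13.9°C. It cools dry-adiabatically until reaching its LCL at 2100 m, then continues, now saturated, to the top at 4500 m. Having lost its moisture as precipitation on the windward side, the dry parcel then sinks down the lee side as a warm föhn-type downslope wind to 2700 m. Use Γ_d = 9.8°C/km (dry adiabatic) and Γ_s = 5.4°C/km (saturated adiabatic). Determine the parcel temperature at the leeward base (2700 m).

500 → 2100 m (dry, 9.8°C/km): ΔT = -9.8 × 1.6 = -15.68°C → T = -1.78°C
2100 → 4500 m (saturated, 5.4°C/km): ΔT = -5.4 × 2.4 = -12.96°C → T = -14.74°C
4500 → 2700 m (dry descent, 9.8°C/km): ΔT = +9.8 × 1.8 = +17.64°C → T = 2.9°C

2.9°C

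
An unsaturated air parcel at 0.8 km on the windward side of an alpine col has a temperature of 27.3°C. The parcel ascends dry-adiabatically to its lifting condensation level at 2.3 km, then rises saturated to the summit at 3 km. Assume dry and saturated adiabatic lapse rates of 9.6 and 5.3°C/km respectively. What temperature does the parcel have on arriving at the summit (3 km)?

800 → 2300 m (dry, 9.6°C/km): ΔT = -9.6 × 1.5 = -14.4°C → T = 12.9°C
2300 → 3000 m (saturated, 5.3°C/km): ΔT = -5.3 × 0.7 = -3.71°C → T = 9.19°C

9.19°C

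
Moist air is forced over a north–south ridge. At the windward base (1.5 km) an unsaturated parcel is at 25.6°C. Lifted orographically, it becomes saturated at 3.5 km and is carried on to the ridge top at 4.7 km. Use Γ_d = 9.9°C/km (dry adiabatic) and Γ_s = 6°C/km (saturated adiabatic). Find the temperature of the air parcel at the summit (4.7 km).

-1.4°C

From 1500 m to 3500 m (dry): cools by 9.9 × 2 = 19.8°C, giving 5.8°C.
From 3500 m to 4700 m (saturated): cools by 6 × 1.2 = 7.2°C, giving -1.4°C.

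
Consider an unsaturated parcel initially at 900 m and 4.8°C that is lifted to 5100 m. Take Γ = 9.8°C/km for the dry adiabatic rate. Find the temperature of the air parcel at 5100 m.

-36.36°C

900–5100 m, dry adiabatic: Δz = 4.2 km ⇒ ΔT = -41.16°C; T = -36.36°C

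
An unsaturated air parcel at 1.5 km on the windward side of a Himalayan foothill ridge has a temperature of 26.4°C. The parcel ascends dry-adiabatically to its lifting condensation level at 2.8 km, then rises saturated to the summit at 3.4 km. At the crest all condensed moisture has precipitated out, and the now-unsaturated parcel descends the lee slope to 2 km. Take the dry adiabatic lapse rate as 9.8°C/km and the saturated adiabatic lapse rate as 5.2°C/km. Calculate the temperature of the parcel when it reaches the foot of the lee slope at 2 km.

24.26°C

Dry to 2800 m: -9.8 × 1.3 km = -12.74°C, so T = 13.66°C.
Saturated to 3400 m: -5.2 × 0.6 km = -3.12°C, so T = 10.54°C.
Dry descent to 2000 m: +9.8 × 1.4 km = +13.72°C, so T = 24.26°C.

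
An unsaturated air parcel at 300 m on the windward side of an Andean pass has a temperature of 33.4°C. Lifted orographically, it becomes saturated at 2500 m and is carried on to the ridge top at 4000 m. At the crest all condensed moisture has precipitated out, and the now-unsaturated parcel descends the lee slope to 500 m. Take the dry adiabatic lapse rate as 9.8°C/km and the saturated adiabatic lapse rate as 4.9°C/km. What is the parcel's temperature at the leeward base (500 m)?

Dry to 2500 m: -9.8 × 2.2 km = -21.56°C, so T = 11.84°C.
Saturated to 4000 m: -4.9 × 1.5 km = -7.35°C, so T = 4.49°C.
Dry descent to 500 m: +9.8 × 3.5 km = +34.3°C, so T = 38.79°C.

38.79°C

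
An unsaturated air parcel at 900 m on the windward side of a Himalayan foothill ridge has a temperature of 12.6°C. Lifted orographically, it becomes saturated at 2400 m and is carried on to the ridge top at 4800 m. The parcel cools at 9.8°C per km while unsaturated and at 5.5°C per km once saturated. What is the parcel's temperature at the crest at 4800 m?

900 → 2400 m (dry, 9.8°C/km): ΔT = -9.8 × 1.5 = -14.7°C → T = -2.1°C
2400 → 4800 m (saturated, 5.5°C/km): ΔT = -5.5 × 2.4 = -13.2°C → T = -15.3°C

-15.3°C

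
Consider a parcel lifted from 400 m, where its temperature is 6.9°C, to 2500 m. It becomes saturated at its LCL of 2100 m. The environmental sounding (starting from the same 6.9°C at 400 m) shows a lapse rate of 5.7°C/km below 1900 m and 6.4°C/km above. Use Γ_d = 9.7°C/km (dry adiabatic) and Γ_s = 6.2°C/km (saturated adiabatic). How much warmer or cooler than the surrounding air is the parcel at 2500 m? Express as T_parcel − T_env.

Parcel:
  400 → 2100 m (dry, 9.7°C/km): ΔT = -9.7 × 1.7 = -16.49°C → T = -9.59°C
  2100 → 2500 m (saturated, 6.2°C/km): ΔT = -6.2 × 0.4 = -2.48°C → T = -12.07°C
Environment:
  400 → 1900 m (environment, lower layer, 5.7°C/km): ΔT = -5.7 × 1.5 = -8.55°C → T = -1.65°C
  1900 → 2500 m (environment, upper layer, 6.4°C/km): ΔT = -6.4 × 0.6 = -3.84°C → T = -5.49°C
T_parcel − T_env = -12.07 − (-5.49) = -6.58°C

-6.58°C (parcel cooler than environment)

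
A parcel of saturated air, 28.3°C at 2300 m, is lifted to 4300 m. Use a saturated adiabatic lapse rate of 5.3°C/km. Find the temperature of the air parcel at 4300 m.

17.7°C

2300 → 4300 m (saturated adiabatic, 5.3°C/km): ΔT = -5.3 × 2 = -10.6°C → T = 17.7°C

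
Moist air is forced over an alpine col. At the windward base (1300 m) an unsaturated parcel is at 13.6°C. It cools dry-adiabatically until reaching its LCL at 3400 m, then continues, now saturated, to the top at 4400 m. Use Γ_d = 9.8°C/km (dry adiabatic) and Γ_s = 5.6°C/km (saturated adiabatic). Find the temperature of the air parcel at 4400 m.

-12.58°C

1300–3400 m, dry: Δz = 2.1 km ⇒ ΔT = -20.58°C; T = -6.98°C
3400–4400 m, saturated: Δz = 1 km ⇒ ΔT = -5.6°C; T = -12.58°C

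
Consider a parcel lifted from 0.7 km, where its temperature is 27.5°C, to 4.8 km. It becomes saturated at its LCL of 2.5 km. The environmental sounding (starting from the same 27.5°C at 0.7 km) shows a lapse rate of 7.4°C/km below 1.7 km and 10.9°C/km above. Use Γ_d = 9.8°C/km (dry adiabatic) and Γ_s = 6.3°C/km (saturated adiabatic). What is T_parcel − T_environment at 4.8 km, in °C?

+9.06°C (parcel warmer than environment)

Parcel:
  700 → 2500 m (dry, 9.8°C/km): ΔT = -9.8 × 1.8 = -17.64°C → T = 9.86°C
  2500 → 4800 m (saturated, 6.3°C/km): ΔT = -6.3 × 2.3 = -14.49°C → T = -4.63°C
Environment:
  700 → 1700 m (environment, lower layer, 7.4°C/km): ΔT = -7.4 × 1 = -7.4°C → T = 20.1°C
  1700 → 4800 m (environment, upper layer, 10.9°C/km): ΔT = -10.9 × 3.1 = -33.79°C → T = -13.69°C
T_parcel − T_env = -4.63 − (-13.69) = +9.06°C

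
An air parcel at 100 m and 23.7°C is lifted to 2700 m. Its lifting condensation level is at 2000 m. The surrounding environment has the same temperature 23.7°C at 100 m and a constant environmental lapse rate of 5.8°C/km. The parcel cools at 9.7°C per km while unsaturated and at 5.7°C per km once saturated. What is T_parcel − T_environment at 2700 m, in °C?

-7.34°C (parcel cooler than environment)

Parcel:
  Dry to 2000 m: -9.7 × 1.9 km = -18.43°C, so T = 5.27°C.
  Saturated to 2700 m: -5.7 × 0.7 km = -3.99°C, so T = 1.28°C.
Environment:
  Environment to 2700 m: -5.8 × 2.6 km = -15.08°C, so T = 8.62°C.
T_parcel − T_env = 1.28 − 8.62 = -7.34°C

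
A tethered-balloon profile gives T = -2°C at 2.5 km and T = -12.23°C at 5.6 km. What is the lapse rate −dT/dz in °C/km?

Γ = −ΔT/Δz = (-2 − (-12.23)) / (5600 − 2500) m
  = 10.23°C / 3.1 km = 3.3°C/km

3.3°C/km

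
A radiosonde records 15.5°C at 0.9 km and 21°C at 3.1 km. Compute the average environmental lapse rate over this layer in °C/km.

Γ = −ΔT/Δz = (15.5 − 21) / (3100 − 900) m
  = -5.5°C / 2.2 km = -2.5°C/km

-2.5°C/km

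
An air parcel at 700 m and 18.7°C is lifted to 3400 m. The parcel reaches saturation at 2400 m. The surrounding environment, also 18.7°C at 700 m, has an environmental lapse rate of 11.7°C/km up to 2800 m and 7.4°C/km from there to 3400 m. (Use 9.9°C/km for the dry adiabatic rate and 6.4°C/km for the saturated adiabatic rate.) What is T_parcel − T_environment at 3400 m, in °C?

+5.78°C (parcel warmer than environment)

Parcel:
  Dry to 2400 m: -9.9 × 1.7 km = -16.83°C, so T = 1.87°C.
  Saturated to 3400 m: -6.4 × 1 km = -6.4°C, so T = -4.53°C.
Environment:
  Environment, lower layer to 2800 m: -11.7 × 2.1 km = -24.57°C, so T = -5.87°C.
  Environment, upper layer to 3400 m: -7.4 × 0.6 km = -4.44°C, so T = -10.31°C.
T_parcel − T_env = -4.53 − (-10.31) = +5.78°C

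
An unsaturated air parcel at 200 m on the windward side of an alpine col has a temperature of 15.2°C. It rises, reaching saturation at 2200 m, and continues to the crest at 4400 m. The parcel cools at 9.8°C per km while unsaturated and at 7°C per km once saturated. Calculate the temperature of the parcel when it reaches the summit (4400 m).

-19.8°C

Dry to 2200 m: -9.8 × 2 km = -19.6°C, so T = -4.4°C.
Saturated to 4400 m: -7 × 2.2 km = -15.4°C, so T = -19.8°C.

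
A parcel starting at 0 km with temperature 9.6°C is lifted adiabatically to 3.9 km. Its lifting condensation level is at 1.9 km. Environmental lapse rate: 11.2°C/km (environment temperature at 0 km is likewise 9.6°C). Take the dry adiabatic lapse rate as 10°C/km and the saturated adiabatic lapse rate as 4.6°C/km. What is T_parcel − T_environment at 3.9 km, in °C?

Parcel:
  Dry to 1900 m: -10 × 1.9 km = -19°C, so T = -9.4°C.
  Saturated to 3900 m: -4.6 × 2 km = -9.2°C, so T = -18.6°C.
Environment:
  Environment to 3900 m: -11.2 × 3.9 km = -43.68°C, so T = -34.08°C.
T_parcel − T_env = -18.6 − (-34.08) = +15.48°C

+15.48°C (parcel warmer than environment)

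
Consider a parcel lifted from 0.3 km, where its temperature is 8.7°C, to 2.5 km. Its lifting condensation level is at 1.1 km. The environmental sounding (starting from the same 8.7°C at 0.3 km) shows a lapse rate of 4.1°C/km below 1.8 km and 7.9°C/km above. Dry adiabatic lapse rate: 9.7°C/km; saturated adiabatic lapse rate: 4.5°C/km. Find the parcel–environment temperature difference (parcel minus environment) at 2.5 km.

-2.38°C (parcel cooler than environment)

Parcel:
  300 → 1100 m (dry, 9.7°C/km): ΔT = -9.7 × 0.8 = -7.76°C → T = 0.94°C
  1100 → 2500 m (saturated, 4.5°C/km): ΔT = -4.5 × 1.4 = -6.3°C → T = -5.36°C
Environment:
  300 → 1800 m (environment, lower layer, 4.1°C/km): ΔT = -4.1 × 1.5 = -6.15°C → T = 2.55°C
  1800 → 2500 m (environment, upper layer, 7.9°C/km): ΔT = -7.9 × 0.7 = -5.53°C → T = -2.98°C
T_parcel − T_env = -5.36 − (-2.98) = -2.38°C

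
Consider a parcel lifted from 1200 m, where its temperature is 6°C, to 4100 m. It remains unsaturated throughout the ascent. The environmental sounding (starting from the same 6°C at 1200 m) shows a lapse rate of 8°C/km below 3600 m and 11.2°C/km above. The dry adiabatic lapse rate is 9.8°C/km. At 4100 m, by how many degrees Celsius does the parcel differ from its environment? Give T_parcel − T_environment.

-3.62°C (parcel cooler than environment)

Parcel:
  1200 → 4100 m (dry, 9.8°C/km): ΔT = -9.8 × 2.9 = -28.42°C → T = -22.42°C
Environment:
  1200 → 3600 m (environment, lower layer, 8°C/km): ΔT = -8 × 2.4 = -19.2°C → T = -13.2°C
  3600 → 4100 m (environment, upper layer, 11.2°C/km): ΔT = -11.2 × 0.5 = -5.6°C → T = -18.8°C
T_parcel − T_env = -22.42 − (-18.8) = -3.62°C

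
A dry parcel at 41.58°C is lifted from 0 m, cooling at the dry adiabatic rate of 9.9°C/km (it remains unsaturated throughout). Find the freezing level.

Height above start = (41.58 − 0) / 9.9 = 4.2 km
Altitude = 0 m + 4200 m = 4200 m

4200 m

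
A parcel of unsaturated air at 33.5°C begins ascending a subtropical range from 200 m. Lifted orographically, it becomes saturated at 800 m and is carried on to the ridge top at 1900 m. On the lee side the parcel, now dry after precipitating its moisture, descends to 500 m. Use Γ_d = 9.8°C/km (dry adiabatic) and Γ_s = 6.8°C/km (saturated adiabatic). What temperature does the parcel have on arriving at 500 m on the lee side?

33.86°C

200 → 800 m (dry, 9.8°C/km): ΔT = -9.8 × 0.6 = -5.88°C → T = 27.62°C
800 → 1900 m (saturated, 6.8°C/km): ΔT = -6.8 × 1.1 = -7.48°C → T = 20.14°C
1900 → 500 m (dry descent, 9.8°C/km): ΔT = +9.8 × 1.4 = +13.72°C → T = 33.86°C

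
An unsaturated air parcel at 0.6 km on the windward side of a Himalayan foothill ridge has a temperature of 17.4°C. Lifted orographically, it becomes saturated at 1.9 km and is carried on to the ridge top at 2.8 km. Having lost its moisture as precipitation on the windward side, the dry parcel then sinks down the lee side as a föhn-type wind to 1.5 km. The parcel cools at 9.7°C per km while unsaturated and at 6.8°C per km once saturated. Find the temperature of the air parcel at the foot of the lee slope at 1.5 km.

From 600 m to 1900 m (dry): cools by 9.7 × 1.3 = 12.61°C, giving 4.79°C.
From 1900 m to 2800 m (saturated): cools by 6.8 × 0.9 = 6.12°C, giving -1.33°C.
From 2800 m to 1500 m (dry descent): warms by 9.7 × 1.3 = 12.61°C, giving 11.28°C.

11.28°C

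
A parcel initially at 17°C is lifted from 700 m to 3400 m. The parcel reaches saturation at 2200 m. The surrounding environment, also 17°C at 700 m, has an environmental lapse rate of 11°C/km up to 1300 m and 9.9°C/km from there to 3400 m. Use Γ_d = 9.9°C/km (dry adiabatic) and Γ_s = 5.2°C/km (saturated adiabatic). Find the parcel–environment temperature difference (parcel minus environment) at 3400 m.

+6.3°C (parcel warmer than environment)

Parcel:
  From 700 m to 2200 m (dry): cools by 9.9 × 1.5 = 14.85°C, giving 2.15°C.
  From 2200 m to 3400 m (saturated): cools by 5.2 × 1.2 = 6.24°C, giving -4.09°C.
Environment:
  From 700 m to 1300 m (environment, lower layer): cools by 11 × 0.6 = 6.6°C, giving 10.4°C.
  From 1300 m to 3400 m (environment, upper layer): cools by 9.9 × 2.1 = 20.79°C, giving -10.39°C.
T_parcel − T_env = -4.09 − (-10.39) = +6.3°C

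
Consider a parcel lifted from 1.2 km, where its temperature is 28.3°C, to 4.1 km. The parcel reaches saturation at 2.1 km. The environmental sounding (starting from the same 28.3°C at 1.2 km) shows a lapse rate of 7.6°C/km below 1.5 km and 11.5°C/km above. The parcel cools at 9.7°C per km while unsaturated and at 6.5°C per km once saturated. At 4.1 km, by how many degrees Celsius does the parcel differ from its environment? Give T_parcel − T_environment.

+10.45°C (parcel warmer than environment)

Parcel:
  1200 → 2100 m (dry, 9.7°C/km): ΔT = -9.7 × 0.9 = -8.73°C → T = 19.57°C
  2100 → 4100 m (saturated, 6.5°C/km): ΔT = -6.5 × 2 = -13°C → T = 6.57°C
Environment:
  1200 → 1500 m (environment, lower layer, 7.6°C/km): ΔT = -7.6 × 0.3 = -2.28°C → T = 26.02°C
  1500 → 4100 m (environment, upper layer, 11.5°C/km): ΔT = -11.5 × 2.6 = -29.9°C → T = -3.88°C
T_parcel − T_env = 6.57 − (-3.88) = +10.45°C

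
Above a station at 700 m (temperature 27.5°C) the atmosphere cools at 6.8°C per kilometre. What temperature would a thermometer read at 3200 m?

From 700 m to 3200 m (environmental): cools by 6.8 × 2.5 = 17°C, giving 10.5°C.

10.5°C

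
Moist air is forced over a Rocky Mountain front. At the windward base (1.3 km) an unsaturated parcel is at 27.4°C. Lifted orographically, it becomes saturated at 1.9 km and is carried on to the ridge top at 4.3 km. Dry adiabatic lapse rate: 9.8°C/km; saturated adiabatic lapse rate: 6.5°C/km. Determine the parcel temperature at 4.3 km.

5.92°C

From 1300 m to 1900 m (dry): cools by 9.8 × 0.6 = 5.88°C, giving 21.52°C.
From 1900 m to 4300 m (saturated): cools by 6.5 × 2.4 = 15.6°C, giving 5.92°C.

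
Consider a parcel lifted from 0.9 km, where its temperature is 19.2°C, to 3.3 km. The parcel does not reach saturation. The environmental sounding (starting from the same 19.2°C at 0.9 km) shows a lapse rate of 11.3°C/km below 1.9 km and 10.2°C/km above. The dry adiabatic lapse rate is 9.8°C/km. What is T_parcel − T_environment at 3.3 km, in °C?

+2.06°C (parcel warmer than environment)

Parcel:
  900–3300 m, dry: Δz = 2.4 km ⇒ ΔT = -23.52°C; T = -4.32°C
Environment:
  900–1900 m, environment, lower layer: Δz = 1 km ⇒ ΔT = -11.3°C; T = 7.9°C
  1900–3300 m, environment, upper layer: Δz = 1.4 km ⇒ ΔT = -14.28°C; T = -6.38°C
T_parcel − T_env = -4.32 − (-6.38) = +2.06°C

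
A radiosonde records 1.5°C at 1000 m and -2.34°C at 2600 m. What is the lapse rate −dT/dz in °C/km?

2.4°C/km

Γ = −ΔT/Δz = (1.5 − (-2.34)) / (2600 − 1000) m
  = 3.84°C / 1.6 km = 2.4°C/km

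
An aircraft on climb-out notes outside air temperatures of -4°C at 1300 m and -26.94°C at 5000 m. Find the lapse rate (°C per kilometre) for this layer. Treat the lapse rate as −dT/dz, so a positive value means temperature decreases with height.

Γ = −ΔT/Δz = (-4 − (-26.94)) / (5000 − 1300) m
  = 22.94°C / 3.7 km = 6.2°C/km

6.2°C/km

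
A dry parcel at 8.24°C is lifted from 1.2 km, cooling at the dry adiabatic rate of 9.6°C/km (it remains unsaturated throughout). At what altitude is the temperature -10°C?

Height above start = (8.24 − (-10)) / 9.6 = 1.9 km
Altitude = 1200 m + 1900 m = 3100 m

3.1 km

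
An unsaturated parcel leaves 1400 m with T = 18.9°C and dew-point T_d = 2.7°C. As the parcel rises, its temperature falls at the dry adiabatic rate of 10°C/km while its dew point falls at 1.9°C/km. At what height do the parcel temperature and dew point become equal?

3400 m

T and T_d converge at 10 − 1.9 = 8.1°C per km
Height above start = (18.9 − 2.7) / 8.1 = 2 km
LCL altitude = 1400 m + 2000 m = 3400 m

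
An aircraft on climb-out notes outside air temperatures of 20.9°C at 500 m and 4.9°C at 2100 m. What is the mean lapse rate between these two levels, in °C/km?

10°C/km

Γ = −ΔT/Δz = (20.9 − 4.9) / (2100 − 500) m
  = 16°C / 1.6 km = 10°C/km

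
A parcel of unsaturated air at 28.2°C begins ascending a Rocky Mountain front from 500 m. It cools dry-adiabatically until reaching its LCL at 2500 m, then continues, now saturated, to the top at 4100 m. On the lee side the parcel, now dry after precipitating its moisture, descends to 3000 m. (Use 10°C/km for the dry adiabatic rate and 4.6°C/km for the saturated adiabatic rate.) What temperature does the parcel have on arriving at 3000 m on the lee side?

11.84°C

Dry to 2500 m: -10 × 2 km = -20°C, so T = 8.2°C.
Saturated to 4100 m: -4.6 × 1.6 km = -7.36°C, so T = 0.84°C.
Dry descent to 3000 m: +10 × 1.1 km = +11°C, so T = 11.84°C.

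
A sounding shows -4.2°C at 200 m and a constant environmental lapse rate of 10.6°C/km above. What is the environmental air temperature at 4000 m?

200–4000 m, environmental: Δz = 3.8 km ⇒ ΔT = -40.28°C; T = -44.48°C

-44.48°C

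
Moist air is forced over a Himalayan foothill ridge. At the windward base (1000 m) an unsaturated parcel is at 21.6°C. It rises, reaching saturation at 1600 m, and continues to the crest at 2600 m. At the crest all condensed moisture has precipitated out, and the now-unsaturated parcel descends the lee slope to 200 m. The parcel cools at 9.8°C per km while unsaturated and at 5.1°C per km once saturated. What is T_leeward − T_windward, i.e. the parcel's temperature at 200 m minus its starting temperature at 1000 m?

From 1000 m to 1600 m (dry): cools by 9.8 × 0.6 = 5.88°C, giving 15.72°C.
From 1600 m to 2600 m (saturated): cools by 5.1 × 1 = 5.1°C, giving 10.62°C.
From 2600 m to 200 m (dry descent): warms by 9.8 × 2.4 = 23.52°C, giving 34.14°C.
Net change vs windward start: 34.14 − 21.6 = +12.54°C

+12.54°C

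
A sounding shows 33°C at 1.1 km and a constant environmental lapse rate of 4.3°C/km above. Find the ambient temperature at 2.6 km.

From 1100 m to 2600 m (environmental): cools by 4.3 × 1.5 = 6.45°C, giving 26.55°C.

26.55°C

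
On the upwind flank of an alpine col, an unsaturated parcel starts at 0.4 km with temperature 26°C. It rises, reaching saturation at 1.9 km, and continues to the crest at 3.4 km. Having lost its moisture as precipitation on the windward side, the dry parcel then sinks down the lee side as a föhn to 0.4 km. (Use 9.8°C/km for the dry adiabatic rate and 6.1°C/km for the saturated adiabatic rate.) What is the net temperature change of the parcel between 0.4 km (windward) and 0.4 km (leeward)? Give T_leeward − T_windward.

400 → 1900 m (dry, 9.8°C/km): ΔT = -9.8 × 1.5 = -14.7°C → T = 11.3°C
1900 → 3400 m (saturated, 6.1°C/km): ΔT = -6.1 × 1.5 = -9.15°C → T = 2.15°C
3400 → 400 m (dry descent, 9.8°C/km): ΔT = +9.8 × 3 = +29.4°C → T = 31.55°C
Net change vs windward start: 31.55 − 26 = +5.55°C

+5.55°C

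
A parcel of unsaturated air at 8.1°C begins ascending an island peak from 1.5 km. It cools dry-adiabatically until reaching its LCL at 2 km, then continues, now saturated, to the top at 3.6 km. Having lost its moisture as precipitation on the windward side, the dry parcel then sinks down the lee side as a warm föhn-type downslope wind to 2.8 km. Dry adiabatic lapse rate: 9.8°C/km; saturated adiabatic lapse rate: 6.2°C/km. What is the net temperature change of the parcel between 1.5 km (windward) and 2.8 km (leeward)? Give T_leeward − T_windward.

-6.98°C

1500 → 2000 m (dry, 9.8°C/km): ΔT = -9.8 × 0.5 = -4.9°C → T = 3.2°C
2000 → 3600 m (saturated, 6.2°C/km): ΔT = -6.2 × 1.6 = -9.92°C → T = -6.72°C
3600 → 2800 m (dry descent, 9.8°C/km): ΔT = +9.8 × 0.8 = +7.84°C → T = 1.12°C
Net change vs windward start: 1.12 − 8.1 = -6.98°C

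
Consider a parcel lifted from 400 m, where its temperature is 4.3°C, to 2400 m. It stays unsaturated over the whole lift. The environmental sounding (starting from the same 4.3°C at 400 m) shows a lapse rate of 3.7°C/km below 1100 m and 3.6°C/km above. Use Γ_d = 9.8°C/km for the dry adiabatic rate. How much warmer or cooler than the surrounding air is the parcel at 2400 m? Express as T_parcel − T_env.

Parcel:
  From 400 m to 2400 m (dry): cools by 9.8 × 2 = 19.6°C, giving -15.3°C.
Environment:
  From 400 m to 1100 m (environment, lower layer): cools by 3.7 × 0.7 = 2.59°C, giving 1.71°C.
  From 1100 m to 2400 m (environment, upper layer): cools by 3.6 × 1.3 = 4.68°C, giving -2.97°C.
T_parcel − T_env = -15.3 − (-2.97) = -12.33°C

-12.33°C (parcel cooler than environment)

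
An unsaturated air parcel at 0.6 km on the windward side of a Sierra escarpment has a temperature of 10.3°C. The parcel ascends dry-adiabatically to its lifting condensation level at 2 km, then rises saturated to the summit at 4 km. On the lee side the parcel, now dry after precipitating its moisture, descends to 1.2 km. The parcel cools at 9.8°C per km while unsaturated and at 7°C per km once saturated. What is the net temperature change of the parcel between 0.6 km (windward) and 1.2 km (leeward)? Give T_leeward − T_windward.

600–2000 m, dry: Δz = 1.4 km ⇒ ΔT = -13.72°C; T = -3.42°C
2000–4000 m, saturated: Δz = 2 km ⇒ ΔT = -14°C; T = -17.42°C
4000–1200 m, dry descent: Δz = 2.8 km ⇒ ΔT = +27.44°C; T = 10.02°C
Net change vs windward start: 10.02 − 10.3 = -0.28°C

-0.28°C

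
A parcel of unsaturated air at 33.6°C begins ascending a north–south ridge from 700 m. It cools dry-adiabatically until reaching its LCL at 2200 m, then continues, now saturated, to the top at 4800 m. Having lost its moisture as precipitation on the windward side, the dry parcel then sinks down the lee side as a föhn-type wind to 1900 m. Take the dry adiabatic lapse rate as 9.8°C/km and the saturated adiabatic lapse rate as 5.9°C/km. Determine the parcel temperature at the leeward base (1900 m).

700–2200 m, dry: Δz = 1.5 km ⇒ ΔT = -14.7°C; T = 18.9°C
2200–4800 m, saturated: Δz = 2.6 km ⇒ ΔT = -15.34°C; T = 3.56°C
4800–1900 m, dry descent: Δz = 2.9 km ⇒ ΔT = +28.42°C; T = 31.98°C

31.98°C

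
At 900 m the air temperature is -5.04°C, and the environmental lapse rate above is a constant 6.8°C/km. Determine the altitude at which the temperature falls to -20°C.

3100 m

Height above start = (-5.04 − (-20)) / 6.8 = 2.2 km
Altitude = 900 m + 2200 m = 3100 m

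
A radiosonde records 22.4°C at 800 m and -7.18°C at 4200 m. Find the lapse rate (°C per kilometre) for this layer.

Γ = −ΔT/Δz = (22.4 − (-7.18)) / (4200 − 800) m
  = 29.58°C / 3.4 km = 8.7°C/km

8.7°C/km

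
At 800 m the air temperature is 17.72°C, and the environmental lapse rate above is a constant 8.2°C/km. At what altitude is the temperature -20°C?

Height above start = (17.72 − (-20)) / 8.2 = 4.6 km
Altitude = 800 m + 4600 m = 5400 m

5400 m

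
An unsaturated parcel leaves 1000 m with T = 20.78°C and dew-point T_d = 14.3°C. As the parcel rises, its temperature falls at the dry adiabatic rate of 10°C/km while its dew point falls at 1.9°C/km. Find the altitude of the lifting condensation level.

T and T_d converge at 10 − 1.9 = 8.1°C per km
Height above start = (20.78 − 14.3) / 8.1 = 0.8 km
LCL altitude = 1000 m + 800 m = 1800 m

1800 m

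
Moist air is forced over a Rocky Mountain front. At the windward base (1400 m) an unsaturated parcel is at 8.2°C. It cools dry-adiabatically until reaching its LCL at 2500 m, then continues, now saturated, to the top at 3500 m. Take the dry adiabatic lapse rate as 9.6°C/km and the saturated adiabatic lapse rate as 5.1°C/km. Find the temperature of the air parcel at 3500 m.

-7.46°C

Dry to 2500 m: -9.6 × 1.1 km = -10.56°C, so T = -2.36°C.
Saturated to 3500 m: -5.1 × 1 km = -5.1°C, so T = -7.46°C.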